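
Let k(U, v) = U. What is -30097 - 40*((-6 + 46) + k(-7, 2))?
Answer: -31417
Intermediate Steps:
-30097 - 40*((-6 + 46) + k(-7, 2)) = -30097 - 40*((-6 + 46) - 7) = -30097 - 40*(40 - 7) = -30097 - 40*33 = -30097 - 1320 = -31417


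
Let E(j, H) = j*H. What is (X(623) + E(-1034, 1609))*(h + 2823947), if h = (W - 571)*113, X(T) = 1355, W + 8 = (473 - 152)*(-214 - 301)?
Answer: 26468077298325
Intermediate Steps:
W = -165323 (W = -8 + (473 - 152)*(-214 - 301) = -8 + 321*(-515) = -8 - 165315 = -165323)
h = -18746022 (h = (-165323 - 571)*113 = -165894*113 = -18746022)
E(j, H) = H*j
(X(623) + E(-1034, 1609))*(h + 2823947) = (1355 + 1609*(-1034))*(-18746022 + 2823947) = (1355 - 1663706)*(-15922075) = -1662351*(-15922075) = 26468077298325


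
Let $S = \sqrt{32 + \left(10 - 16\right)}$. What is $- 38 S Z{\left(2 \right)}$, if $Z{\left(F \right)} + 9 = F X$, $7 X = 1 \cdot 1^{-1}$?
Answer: $\frac{2318 \sqrt{26}}{7} \approx 1688.5$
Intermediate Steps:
$X = \frac{1}{7}$ ($X = \frac{1 \cdot 1^{-1}}{7} = \frac{1 \cdot 1}{7} = \frac{1}{7} \cdot 1 = \frac{1}{7} \approx 0.14286$)
$Z{\left(F \right)} = -9 + \frac{F}{7}$ ($Z{\left(F \right)} = -9 + F \frac{1}{7} = -9 + \frac{F}{7}$)
$S = \sqrt{26}$ ($S = \sqrt{32 + \left(10 - 16\right)} = \sqrt{32 - 6} = \sqrt{26} \approx 5.099$)
$- 38 S Z{\left(2 \right)} = - 38 \sqrt{26} \left(-9 + \frac{1}{7} \cdot 2\right) = - 38 \sqrt{26} \left(-9 + \frac{2}{7}\right) = - 38 \sqrt{26} \left(- \frac{61}{7}\right) = \frac{2318 \sqrt{26}}{7}$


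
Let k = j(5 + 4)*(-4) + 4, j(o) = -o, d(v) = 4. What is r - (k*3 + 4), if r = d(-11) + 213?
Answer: 93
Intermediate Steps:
r = 217 (r = 4 + 213 = 217)
k = 40 (k = -(5 + 4)*(-4) + 4 = -1*9*(-4) + 4 = -9*(-4) + 4 = 36 + 4 = 40)
r - (k*3 + 4) = 217 - (40*3 + 4) = 217 - (120 + 4) = 217 - 1*124 = 217 - 124 = 93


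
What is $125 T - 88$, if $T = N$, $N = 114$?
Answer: $14162$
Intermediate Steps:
$T = 114$
$125 T - 88 = 125 \cdot 114 - 88 = 14250 - 88 = 14162$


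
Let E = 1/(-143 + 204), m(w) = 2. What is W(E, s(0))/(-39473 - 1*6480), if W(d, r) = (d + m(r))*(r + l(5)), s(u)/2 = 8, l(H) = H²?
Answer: -5043/2803133 ≈ -0.0017991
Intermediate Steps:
s(u) = 16 (s(u) = 2*8 = 16)
E = 1/61 ≈ 0.016393
W(d, r) = (2 + d)*(25 + r) (W(d, r) = (d + 2)*(r + 5²) = (2 + d)*(r + 25) = (2 + d)*(25 + r))
W(E, s(0))/(-39473 - 1*6480) = (50 + 2*16 + 25*(1/61) + (1/61)*16)/(-39473 - 1*6480) = (50 + 32 + 25/61 + 16/61)/(-39473 - 6480) = (5043/61)/(-45953) = (5043/61)*(-1/45953) = -5043/2803133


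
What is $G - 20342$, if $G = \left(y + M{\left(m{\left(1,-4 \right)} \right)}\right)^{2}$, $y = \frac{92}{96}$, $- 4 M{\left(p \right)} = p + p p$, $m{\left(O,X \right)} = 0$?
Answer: $- \frac{11716463}{576} \approx -20341.0$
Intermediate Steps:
$M{\left(p \right)} = - \frac{p}{4} - \frac{p^{2}}{4}$ ($M{\left(p \right)} = - \frac{p + p p}{4} = - \frac{p + p^{2}}{4} = - \frac{p}{4} - \frac{p^{2}}{4}$)
$y = \frac{23}{24}$ ($y = 92 \cdot \frac{1}{96} = \frac{23}{24} \approx 0.95833$)
$G = \frac{529}{576}$ ($G = \left(\frac{23}{24} - 0 \left(1 + 0\right)\right)^{2} = \left(\frac{23}{24} - 0 \cdot 1\right)^{2} = \left(\frac{23}{24} + 0\right)^{2} = \left(\frac{23}{24}\right)^{2} = \frac{529}{576} \approx 0.9184$)
$G - 20342 = \frac{529}{576} - 20342 = - \frac{11716463}{576}$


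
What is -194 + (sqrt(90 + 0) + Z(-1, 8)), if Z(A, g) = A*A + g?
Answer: -185 + 3*sqrt(10) ≈ -175.51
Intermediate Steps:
Z(A, g) = g + A**2 (Z(A, g) = A**2 + g = g + A**2)
-194 + (sqrt(90 + 0) + Z(-1, 8)) = -194 + (sqrt(90 + 0) + (8 + (-1)**2)) = -194 + (sqrt(90) + (8 + 1)) = -194 + (3*sqrt(10) + 9) = -194 + (9 + 3*sqrt(10)) = -185 + 3*sqrt(10)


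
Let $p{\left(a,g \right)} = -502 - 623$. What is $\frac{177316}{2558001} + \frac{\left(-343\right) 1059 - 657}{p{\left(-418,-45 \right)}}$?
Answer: $\frac{103448966266}{319750125} \approx 323.53$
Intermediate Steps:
$p{\left(a,g \right)} = -1125$
$\frac{177316}{2558001} + \frac{\left(-343\right) 1059 - 657}{p{\left(-418,-45 \right)}} = \frac{177316}{2558001} + \frac{\left(-343\right) 1059 - 657}{-1125} = 177316 \cdot \frac{1}{2558001} + \left(-363237 - 657\right) \left(- \frac{1}{1125}\right) = \frac{177316}{2558001} - - \frac{121298}{375} = \frac{177316}{2558001} + \frac{121298}{375} = \frac{103448966266}{319750125}$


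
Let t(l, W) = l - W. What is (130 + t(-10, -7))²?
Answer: 16129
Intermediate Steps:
(130 + t(-10, -7))² = (130 + (-10 - 1*(-7)))² = (130 + (-10 + 7))² = (130 - 3)² = 127² = 16129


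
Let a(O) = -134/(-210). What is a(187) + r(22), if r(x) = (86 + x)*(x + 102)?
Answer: 1406227/105 ≈ 13393.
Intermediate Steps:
a(O) = 67/105 (a(O) = -134*(-1/210) = 67/105)
r(x) = (86 + x)*(102 + x)
a(187) + r(22) = 67/105 + (8772 + 22² + 188*22) = 67/105 + (8772 + 484 + 4136) = 67/105 + 13392 = 1406227/105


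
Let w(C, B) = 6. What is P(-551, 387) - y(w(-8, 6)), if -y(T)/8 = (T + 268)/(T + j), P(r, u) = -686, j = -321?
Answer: -218282/315 ≈ -692.96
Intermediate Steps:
y(T) = -8*(268 + T)/(-321 + T) (y(T) = -8*(T + 268)/(T - 321) = -8*(268 + T)/(-321 + T))
P(-551, 387) - y(w(-8, 6)) = -686 - 8*(-268 - 1*6)/(-321 + 6) = -686 - 8*(-268 - 6)/(-315) = -686 - 8*(-1)*(-274)/315 = -686 - 1*2192/315 = -686 - 2192/315 = -218282/315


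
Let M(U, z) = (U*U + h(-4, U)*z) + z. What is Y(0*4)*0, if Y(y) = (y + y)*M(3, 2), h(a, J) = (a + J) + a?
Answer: 0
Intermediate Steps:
h(a, J) = J + 2*a (h(a, J) = (J + a) + a = J + 2*a)
M(U, z) = z + U**2 + z*(-8 + U) (M(U, z) = (U*U + (U + 2*(-4))*z) + z = (U**2 + (U - 8)*z) + z = (U**2 + (-8 + U)*z) + z = (U**2 + z*(-8 + U)) + z = z + U**2 + z*(-8 + U))
Y(y) = 2*y (Y(y) = (y + y)*(2 + 3**2 + 2*(-8 + 3)) = (2*y)*(2 + 9 + 2*(-5)) = (2*y)*(2 + 9 - 10) = (2*y)*1 = 2*y)
Y(0*4)*0 = (2*(0*4))*0 = (2*0)*0 = 0*0 = 0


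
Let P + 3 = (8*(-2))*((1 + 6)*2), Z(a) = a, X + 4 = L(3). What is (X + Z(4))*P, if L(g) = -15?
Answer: 3405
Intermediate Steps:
X = -19 (X = -4 - 15 = -19)
P = -227 (P = -3 + (8*(-2))*((1 + 6)*2) = -3 - 112*2 = -3 - 16*14 = -3 - 224 = -227)
(X + Z(4))*P = (-19 + 4)*(-227) = -15*(-227) = 3405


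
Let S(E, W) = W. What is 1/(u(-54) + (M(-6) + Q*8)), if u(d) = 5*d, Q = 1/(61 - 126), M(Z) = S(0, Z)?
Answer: -65/17948 ≈ -0.0036216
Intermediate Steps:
M(Z) = Z
Q = -1/65 (Q = 1/(-65) = -1/65 ≈ -0.015385)
1/(u(-54) + (M(-6) + Q*8)) = 1/(5*(-54) + (-6 - 1/65*8)) = 1/(-270 + (-6 - 8/65)) = 1/(-270 - 398/65) = 1/(-17948/65) = -65/17948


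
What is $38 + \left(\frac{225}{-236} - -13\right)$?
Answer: $\frac{11811}{236} \approx 50.047$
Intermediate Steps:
$38 + \left(\frac{225}{-236} - -13\right) = 38 + \left(225 \left(- \frac{1}{236}\right) + 13\right) = 38 + \left(- \frac{225}{236} + 13\right) = 38 + \frac{2843}{236} = \frac{11811}{236}$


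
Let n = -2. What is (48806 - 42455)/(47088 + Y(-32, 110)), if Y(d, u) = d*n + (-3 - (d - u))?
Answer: 6351/47291 ≈ 0.13430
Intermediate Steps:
Y(d, u) = -3 + u - 3*d (Y(d, u) = d*(-2) + (-3 - (d - u)) = -2*d + (-3 + (u - d)) = -2*d + (-3 + u - d) = -3 + u - 3*d)
(48806 - 42455)/(47088 + Y(-32, 110)) = (48806 - 42455)/(47088 + (-3 + 110 - 3*(-32))) = 6351/(47088 + (-3 + 110 + 96)) = 6351/(47088 + 203) = 6351/47291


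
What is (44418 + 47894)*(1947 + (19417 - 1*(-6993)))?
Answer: 2617691384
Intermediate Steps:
(44418 + 47894)*(1947 + (19417 - 1*(-6993))) = 92312*(1947 + (19417 + 6993)) = 92312*(1947 + 26410) = 92312*28357 = 2617691384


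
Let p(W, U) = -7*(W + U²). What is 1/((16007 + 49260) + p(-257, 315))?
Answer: -1/627509 ≈ -1.5936e-6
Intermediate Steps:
p(W, U) = -7*W - 7*U²
1/((16007 + 49260) + p(-257, 315)) = 1/((16007 + 49260) + (-7*(-257) - 7*315²)) = 1/(65267 + (1799 - 7*99225)) = 1/(65267 + (1799 - 694575)) = 1/(65267 - 692776) = 1/(-627509) = -1/627509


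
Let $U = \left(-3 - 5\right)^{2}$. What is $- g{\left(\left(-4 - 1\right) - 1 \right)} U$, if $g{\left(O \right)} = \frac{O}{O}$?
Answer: $-64$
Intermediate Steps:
$g{\left(O \right)} = 1$
$U = 64$ ($U = \left(-8\right)^{2} = 64$)
$- g{\left(\left(-4 - 1\right) - 1 \right)} U = - 1 \cdot 64 = \left(-1\right) 64 = -64$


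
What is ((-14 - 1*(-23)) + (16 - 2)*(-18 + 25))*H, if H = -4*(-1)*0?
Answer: 0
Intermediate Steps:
H = 0 (H = 4*0 = 0)
((-14 - 1*(-23)) + (16 - 2)*(-18 + 25))*H = ((-14 - 1*(-23)) + (16 - 2)*(-18 + 25))*0 = ((-14 + 23) + 14*7)*0 = (9 + 98)*0 = 107*0 = 0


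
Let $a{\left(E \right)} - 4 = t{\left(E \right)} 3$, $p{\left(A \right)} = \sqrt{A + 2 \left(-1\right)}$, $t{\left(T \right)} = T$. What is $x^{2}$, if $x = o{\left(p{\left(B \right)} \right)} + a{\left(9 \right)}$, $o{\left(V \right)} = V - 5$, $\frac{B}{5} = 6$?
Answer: $704 + 104 \sqrt{7} \approx 979.16$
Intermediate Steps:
$B = 30$ ($B = 5 \cdot 6 = 30$)
$p{\left(A \right)} = \sqrt{-2 + A}$ ($p{\left(A \right)} = \sqrt{A - 2} = \sqrt{-2 + A}$)
$o{\left(V \right)} = -5 + V$ ($o{\left(V \right)} = V - 5 = -5 + V$)
$a{\left(E \right)} = 4 + 3 E$ ($a{\left(E \right)} = 4 + E 3 = 4 + 3 E$)
$x = 26 + 2 \sqrt{7}$ ($x = \left(-5 + \sqrt{-2 + 30}\right) + \left(4 + 3 \cdot 9\right) = \left(-5 + \sqrt{28}\right) + \left(4 + 27\right) = \left(-5 + 2 \sqrt{7}\right) + 31 = 26 + 2 \sqrt{7} \approx 31.292$)
$x^{2} = \left(26 + 2 \sqrt{7}\right)^{2}$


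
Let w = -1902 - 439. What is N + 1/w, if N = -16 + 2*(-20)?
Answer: -131097/2341 ≈ -56.000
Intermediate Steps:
w = -2341
N = -56 (N = -16 - 40 = -56)
N + 1/w = -56 + 1/(-2341) = -56 - 1/2341 = -131097/2341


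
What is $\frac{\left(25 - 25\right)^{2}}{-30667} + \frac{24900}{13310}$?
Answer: $\frac{2490}{1331} \approx 1.8708$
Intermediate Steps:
$\frac{\left(25 - 25\right)^{2}}{-30667} + \frac{24900}{13310} = 0^{2} \left(- \frac{1}{30667}\right) + 24900 \cdot \frac{1}{13310} = 0 \left(- \frac{1}{30667}\right) + \frac{2490}{1331} = 0 + \frac{2490}{1331} = \frac{2490}{1331}$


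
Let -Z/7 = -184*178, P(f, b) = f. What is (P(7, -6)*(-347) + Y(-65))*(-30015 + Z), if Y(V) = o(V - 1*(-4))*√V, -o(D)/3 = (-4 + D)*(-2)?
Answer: -483975821 - 77707110*I*√65 ≈ -4.8398e+8 - 6.2649e+8*I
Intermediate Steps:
o(D) = -24 + 6*D (o(D) = -3*(-4 + D)*(-2) = -3*(8 - 2*D) = -24 + 6*D)
Z = 229264 (Z = -(-1288)*178 = -7*(-32752) = 229264)
Y(V) = 6*V^(3/2) (Y(V) = (-24 + 6*(V - 1*(-4)))*√V = (-24 + 6*(V + 4))*√V = (-24 + 6*(4 + V))*√V = (-24 + (24 + 6*V))*√V = (6*V)*√V = 6*V^(3/2))
(P(7, -6)*(-347) + Y(-65))*(-30015 + Z) = (7*(-347) + 6*(-65)^(3/2))*(-30015 + 229264) = (-2429 + 6*(-65*I*√65))*199249 = (-2429 - 390*I*√65)*199249 = -483975821 - 77707110*I*√65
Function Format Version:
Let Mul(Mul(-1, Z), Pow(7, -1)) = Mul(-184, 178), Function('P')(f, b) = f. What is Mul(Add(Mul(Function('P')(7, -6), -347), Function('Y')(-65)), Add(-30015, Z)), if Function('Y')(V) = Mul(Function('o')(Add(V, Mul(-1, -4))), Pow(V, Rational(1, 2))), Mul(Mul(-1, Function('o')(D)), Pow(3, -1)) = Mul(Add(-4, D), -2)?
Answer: Add(-483975821, Mul(-77707110, I, Pow(65, Rational(1, 2)))) ≈ Add(-4.8398e+8, Mul(-6.2649e+8, I))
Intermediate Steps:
Function('o')(D) = Add(-24, Mul(6, D)) (Function('o')(D) = Mul(-3, Mul(Add(-4, D), -2)) = Mul(-3, Add(8, Mul(-2, D))) = Add(-24, Mul(6, D)))
Z = 229264 (Z = Mul(-7, Mul(-184, 178)) = Mul(-7, -32752) = 229264)
Function('Y')(V) = Mul(6, Pow(V, Rational(3, 2))) (Function('Y')(V) = Mul(Add(-24, Mul(6, Add(V, Mul(-1, -4)))), Pow(V, Rational(1, 2))) = Mul(Add(-24, Mul(6, Add(V, 4))), Pow(V, Rational(1, 2))) = Mul(Add(-24, Mul(6, Add(4, V))), Pow(V, Rational(1, 2))) = Mul(Add(-24, Add(24, Mul(6, V))), Pow(V, Rational(1, 2))) = Mul(Mul(6, V), Pow(V, Rational(1, 2))) = Mul(6, Pow(V, Rational(3, 2))))
Mul(Add(Mul(Function('P')(7, -6), -347), Function('Y')(-65)), Add(-30015, Z)) = Mul(Add(Mul(7, -347), Mul(6, Pow(-65, Rational(3, 2)))), Add(-30015, 229264)) = Mul(Add(-2429, Mul(6, Mul(-65, I, Pow(65, Rational(1, 2))))), 199249) = Mul(Add(-2429, Mul(-390, I, Pow(65, Rational(1, 2)))), 199249) = Add(-483975821, Mul(-77707110, I, Pow(65, Rational(1, 2))))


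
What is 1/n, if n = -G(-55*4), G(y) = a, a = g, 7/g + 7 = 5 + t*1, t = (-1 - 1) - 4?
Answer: 8/7 ≈ 1.1429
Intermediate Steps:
t = -6 (t = -2 - 4 = -6)
g = -7/8 (g = 7/(-7 + (5 - 6*1)) = 7/(-7 + (5 - 6)) = 7/(-7 - 1) = 7/(-8) = 7*(-⅛) = -7/8 ≈ -0.87500)
a = -7/8 ≈ -0.87500
G(y) = -7/8
n = 7/8 (n = -1*(-7/8) = 7/8 ≈ 0.87500)
1/n = 1/(7/8) = 8/7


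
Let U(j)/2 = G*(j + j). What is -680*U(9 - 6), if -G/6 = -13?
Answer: -636480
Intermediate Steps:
G = 78 (G = -6*(-13) = 78)
U(j) = 312*j (U(j) = 2*(78*(j + j)) = 2*(78*(2*j)) = 2*(156*j) = 312*j)
-680*U(9 - 6) = -212160*(9 - 6) = -212160*3 = -680*936 = -636480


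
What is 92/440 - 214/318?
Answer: -8113/17490 ≈ -0.46387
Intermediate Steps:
92/440 - 214/318 = 92*(1/440) - 214*1/318 = 23/110 - 107/159 = -8113/17490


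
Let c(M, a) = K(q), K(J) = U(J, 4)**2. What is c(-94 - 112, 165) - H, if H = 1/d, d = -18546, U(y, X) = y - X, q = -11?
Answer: 4172851/18546 ≈ 225.00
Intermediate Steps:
K(J) = (-4 + J)**2 (K(J) = (J - 1*4)**2 = (J - 4)**2 = (-4 + J)**2)
c(M, a) = 225 (c(M, a) = (-4 - 11)**2 = (-15)**2 = 225)
H = -1/18546 (H = 1/(-18546) = -1/18546 ≈ -5.3920e-5)
c(-94 - 112, 165) - H = 225 - 1*(-1/18546) = 225 + 1/18546 = 4172851/18546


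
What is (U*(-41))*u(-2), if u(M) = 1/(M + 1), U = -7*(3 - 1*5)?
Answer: 574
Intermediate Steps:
U = 14 (U = -7*(3 - 5) = -7*(-2) = 14)
u(M) = 1/(1 + M)
(U*(-41))*u(-2) = (14*(-41))/(1 - 2) = -574/(-1) = -574*(-1) = 574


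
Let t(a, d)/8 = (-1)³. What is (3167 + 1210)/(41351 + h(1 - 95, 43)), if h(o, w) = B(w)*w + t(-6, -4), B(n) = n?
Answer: 4377/43192 ≈ 0.10134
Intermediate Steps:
t(a, d) = -8 (t(a, d) = 8*(-1)³ = 8*(-1) = -8)
h(o, w) = -8 + w² (h(o, w) = w*w - 8 = w² - 8 = -8 + w²)
(3167 + 1210)/(41351 + h(1 - 95, 43)) = (3167 + 1210)/(41351 + (-8 + 43²)) = 4377/(41351 + (-8 + 1849)) = 4377/(41351 + 1841) = 4377/43192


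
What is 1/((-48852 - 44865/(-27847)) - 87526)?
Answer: -27847/3797673301 ≈ -7.3326e-6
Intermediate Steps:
1/((-48852 - 44865/(-27847)) - 87526) = 1/((-48852 - 44865*(-1/27847)) - 87526) = 1/((-48852 + 44865/27847) - 87526) = 1/(-1360336779/27847 - 87526) = 1/(-3797673301/27847) = -27847/3797673301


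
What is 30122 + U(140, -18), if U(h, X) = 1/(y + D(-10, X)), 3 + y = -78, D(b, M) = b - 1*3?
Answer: 2831467/94 ≈ 30122.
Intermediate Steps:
D(b, M) = -3 + b (D(b, M) = b - 3 = -3 + b)
y = -81 (y = -3 - 78 = -81)
U(h, X) = -1/94 (U(h, X) = 1/(-81 + (-3 - 10)) = 1/(-81 - 13) = 1/(-94) = -1/94)
30122 + U(140, -18) = 30122 - 1/94 = 2831467/94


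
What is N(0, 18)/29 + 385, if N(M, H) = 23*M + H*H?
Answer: 11489/29 ≈ 396.17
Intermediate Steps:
N(M, H) = H² + 23*M (N(M, H) = 23*M + H² = H² + 23*M)
N(0, 18)/29 + 385 = (18² + 23*0)/29 + 385 = (324 + 0)*(1/29) + 385 = 324*(1/29) + 385 = 324/29 + 385 = 11489/29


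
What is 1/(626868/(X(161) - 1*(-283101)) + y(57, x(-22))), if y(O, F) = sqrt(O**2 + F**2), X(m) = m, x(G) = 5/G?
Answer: -21485713893336/31496586253898797 + 441305483542*sqrt(1572541)/31496586253898797 ≈ 0.016888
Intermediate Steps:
y(O, F) = sqrt(F**2 + O**2)
1/(626868/(X(161) - 1*(-283101)) + y(57, x(-22))) = 1/(626868/(161 - 1*(-283101)) + sqrt((5/(-22))**2 + 57**2)) = 1/(626868/(161 + 283101) + sqrt((5*(-1/22))**2 + 3249)) = 1/(626868/283262 + sqrt((-5/22)**2 + 3249)) = 1/(626868*(1/283262) + sqrt(25/484 + 3249)) = 1/(313434/141631 + sqrt(1572541/484)) = 1/(313434/141631 + sqrt(1572541)/22)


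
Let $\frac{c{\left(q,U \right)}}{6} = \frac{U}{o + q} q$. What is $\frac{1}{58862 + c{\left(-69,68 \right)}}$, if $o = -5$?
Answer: $\frac{37}{2191970} \approx 1.688 \cdot 10^{-5}$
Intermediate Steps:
$c{\left(q,U \right)} = \frac{6 U q}{-5 + q}$ ($c{\left(q,U \right)} = 6 \frac{U}{-5 + q} q = 6 \frac{U q}{-5 + q} = \frac{6 U q}{-5 + q}$)
$\frac{1}{58862 + c{\left(-69,68 \right)}} = \frac{1}{58862 + 6 \cdot 68 \left(-69\right) \frac{1}{-5 - 69}} = \frac{1}{58862 + 6 \cdot 68 \left(-69\right) \frac{1}{-74}} = \frac{1}{58862 + 6 \cdot 68 \left(-69\right) \left(- \frac{1}{74}\right)} = \frac{1}{58862 + \frac{14076}{37}} = \frac{1}{\frac{2191970}{37}} = \frac{37}{2191970}$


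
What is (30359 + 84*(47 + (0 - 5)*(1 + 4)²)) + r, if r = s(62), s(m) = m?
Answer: 23869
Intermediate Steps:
r = 62
(30359 + 84*(47 + (0 - 5)*(1 + 4)²)) + r = (30359 + 84*(47 + (0 - 5)*(1 + 4)²)) + 62 = (30359 + 84*(47 - 5*5²)) + 62 = (30359 + 84*(47 - 5*25)) + 62 = (30359 + 84*(47 - 125)) + 62 = (30359 + 84*(-78)) + 62 = (30359 - 6552) + 62 = 23807 + 62 = 23869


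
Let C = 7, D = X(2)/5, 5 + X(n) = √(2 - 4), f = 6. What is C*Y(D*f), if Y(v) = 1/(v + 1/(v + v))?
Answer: 420*(-√2 - 5*I)/(720*√2 + 1681*I) ≈ -1.0705 - 0.2951*I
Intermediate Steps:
X(n) = -5 + I*√2 (X(n) = -5 + √(2 - 4) = -5 + √(-2) = -5 + I*√2)
D = -1 + I*√2/5 (D = (-5 + I*√2)/5 = (-5 + I*√2)*(⅕) = -1 + I*√2/5 ≈ -1.0 + 0.28284*I)
Y(v) = 1/(v + 1/(2*v))
C*Y(D*f) = 7*(2*((-1 + I*√2/5)*6)/(1 + 2*((-1 + I*√2/5)*6)²)) = 7*(2*(-6 + 6*I*√2/5)/(1 + 2*(-6 + 6*I*√2/5)²)) = 14*(-6 + 6*I*√2/5)/(1 + 2*(-6 + 6*I*√2/5)²)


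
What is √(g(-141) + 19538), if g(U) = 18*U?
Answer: 10*√170 ≈ 130.38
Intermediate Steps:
√(g(-141) + 19538) = √(18*(-141) + 19538) = √(-2538 + 19538) = √17000 = 10*√170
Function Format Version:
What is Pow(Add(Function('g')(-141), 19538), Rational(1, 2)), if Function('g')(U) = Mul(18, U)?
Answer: Mul(10, Pow(170, Rational(1, 2))) ≈ 130.38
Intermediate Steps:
Pow(Add(Function('g')(-141), 19538), Rational(1, 2)) = Pow(Add(Mul(18, -141), 19538), Rational(1, 2)) = Pow(Add(-2538, 19538), Rational(1, 2)) = Pow(17000, Rational(1, 2)) = Mul(10, Pow(170, Rational(1, 2)))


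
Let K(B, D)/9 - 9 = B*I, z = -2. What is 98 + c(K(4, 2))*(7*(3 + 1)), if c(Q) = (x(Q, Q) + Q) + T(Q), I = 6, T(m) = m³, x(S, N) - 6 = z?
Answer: 733554570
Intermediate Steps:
x(S, N) = 4 (x(S, N) = 6 - 2 = 4)
K(B, D) = 81 + 54*B (K(B, D) = 81 + 9*(B*6) = 81 + 9*(6*B) = 81 + 54*B)
c(Q) = 4 + Q + Q³ (c(Q) = (4 + Q) + Q³ = 4 + Q + Q³)
98 + c(K(4, 2))*(7*(3 + 1)) = 98 + (4 + (81 + 54*4) + (81 + 54*4)³)*(7*(3 + 1)) = 98 + (4 + (81 + 216) + (81 + 216)³)*(7*4) = 98 + (4 + 297 + 297³)*28 = 98 + (4 + 297 + 26198073)*28 = 98 + 26198374*28 = 98 + 733554472 = 733554570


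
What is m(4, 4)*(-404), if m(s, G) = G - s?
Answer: 0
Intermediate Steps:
m(4, 4)*(-404) = (4 - 1*4)*(-404) = (4 - 4)*(-404) = 0*(-404) = 0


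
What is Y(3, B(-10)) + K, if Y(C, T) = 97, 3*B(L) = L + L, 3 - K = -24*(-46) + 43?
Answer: -1047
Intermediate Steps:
K = -1144 (K = 3 - (-24*(-46) + 43) = 3 - (1104 + 43) = 3 - 1*1147 = 3 - 1147 = -1144)
B(L) = 2*L/3 (B(L) = (L + L)/3 = (2*L)/3 = 2*L/3)
Y(3, B(-10)) + K = 97 - 1144 = -1047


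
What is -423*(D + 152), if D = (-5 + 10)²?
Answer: -74871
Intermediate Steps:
D = 25 (D = 5² = 25)
-423*(D + 152) = -423*(25 + 152) = -423*177 = -74871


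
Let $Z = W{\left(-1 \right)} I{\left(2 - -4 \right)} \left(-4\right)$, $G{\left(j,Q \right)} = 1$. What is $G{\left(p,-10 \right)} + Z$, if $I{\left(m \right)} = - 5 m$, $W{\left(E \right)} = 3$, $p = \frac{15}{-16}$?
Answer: $361$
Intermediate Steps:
$p = - \frac{15}{16}$ ($p = 15 \left(- \frac{1}{16}\right) = - \frac{15}{16} \approx -0.9375$)
$Z = 360$ ($Z = 3 \left(- 5 \left(2 - -4\right)\right) \left(-4\right) = 3 \left(- 5 \left(2 + 4\right)\right) \left(-4\right) = 3 \left(\left(-5\right) 6\right) \left(-4\right) = 3 \left(-30\right) \left(-4\right) = \left(-90\right) \left(-4\right) = 360$)
$G{\left(p,-10 \right)} + Z = 1 + 360 = 361$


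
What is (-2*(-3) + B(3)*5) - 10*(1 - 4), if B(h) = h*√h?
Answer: 36 + 15*√3 ≈ 61.981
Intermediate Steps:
B(h) = h^(3/2)
(-2*(-3) + B(3)*5) - 10*(1 - 4) = (-2*(-3) + 3^(3/2)*5) - 10*(1 - 4) = (6 + (3*√3)*5) - 10*(-3) = (6 + 15*√3) + 30 = 36 + 15*√3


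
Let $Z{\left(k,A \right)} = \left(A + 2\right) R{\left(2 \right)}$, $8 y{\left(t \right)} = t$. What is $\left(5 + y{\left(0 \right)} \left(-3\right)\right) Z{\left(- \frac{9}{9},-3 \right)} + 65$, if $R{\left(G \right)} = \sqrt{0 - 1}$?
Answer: $65 - 5 i \approx 65.0 - 5.0 i$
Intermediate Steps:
$y{\left(t \right)} = \frac{t}{8}$
$R{\left(G \right)} = i$ ($R{\left(G \right)} = \sqrt{-1} = i$)
$Z{\left(k,A \right)} = i \left(2 + A\right)$ ($Z{\left(k,A \right)} = \left(A + 2\right) i = \left(2 + A\right) i = i \left(2 + A\right)$)
$\left(5 + y{\left(0 \right)} \left(-3\right)\right) Z{\left(- \frac{9}{9},-3 \right)} + 65 = \left(5 + \frac{1}{8} \cdot 0 \left(-3\right)\right) i \left(2 - 3\right) + 65 = \left(5 + 0 \left(-3\right)\right) i \left(-1\right) + 65 = \left(5 + 0\right) \left(- i\right) + 65 = 5 \left(- i\right) + 65 = - 5 i + 65 = 65 - 5 i$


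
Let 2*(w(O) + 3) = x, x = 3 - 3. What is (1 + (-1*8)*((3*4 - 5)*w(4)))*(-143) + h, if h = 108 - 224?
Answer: -24283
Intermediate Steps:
x = 0
w(O) = -3 (w(O) = -3 + (1/2)*0 = -3 + 0 = -3)
h = -116
(1 + (-1*8)*((3*4 - 5)*w(4)))*(-143) + h = (1 + (-1*8)*((3*4 - 5)*(-3)))*(-143) - 116 = (1 - 8*(12 - 5)*(-3))*(-143) - 116 = (1 - 56*(-3))*(-143) - 116 = (1 - 8*(-21))*(-143) - 116 = (1 + 168)*(-143) - 116 = 169*(-143) - 116 = -24167 - 116 = -24283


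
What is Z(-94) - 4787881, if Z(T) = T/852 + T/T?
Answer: -2039636927/426 ≈ -4.7879e+6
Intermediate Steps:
Z(T) = 1 + T/852 (Z(T) = T*(1/852) + 1 = T/852 + 1 = 1 + T/852)
Z(-94) - 4787881 = (1 + (1/852)*(-94)) - 4787881 = (1 - 47/426) - 4787881 = 379/426 - 4787881 = -2039636927/426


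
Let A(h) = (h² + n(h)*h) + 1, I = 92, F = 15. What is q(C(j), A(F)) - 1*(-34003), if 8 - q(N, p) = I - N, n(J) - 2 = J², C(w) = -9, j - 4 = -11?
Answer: 33910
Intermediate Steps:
j = -7 (j = 4 - 11 = -7)
n(J) = 2 + J²
A(h) = 1 + h² + h*(2 + h²) (A(h) = (h² + (2 + h²)*h) + 1 = (h² + h*(2 + h²)) + 1 = 1 + h² + h*(2 + h²))
q(N, p) = -84 + N (q(N, p) = 8 - (92 - N) = 8 + (-92 + N) = -84 + N)
q(C(j), A(F)) - 1*(-34003) = (-84 - 9) - 1*(-34003) = -93 + 34003 = 33910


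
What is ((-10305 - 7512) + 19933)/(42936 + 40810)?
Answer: 1058/41873 ≈ 0.025267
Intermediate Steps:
((-10305 - 7512) + 19933)/(42936 + 40810) = (-17817 + 19933)/83746 = 2116*(1/83746) = 1058/41873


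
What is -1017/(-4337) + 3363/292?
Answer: 14882295/1266404 ≈ 11.752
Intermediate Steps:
-1017/(-4337) + 3363/292 = -1017*(-1/4337) + 3363*(1/292) = 1017/4337 + 3363/292 = 14882295/1266404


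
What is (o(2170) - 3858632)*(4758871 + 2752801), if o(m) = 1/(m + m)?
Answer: -144923889754866/5 ≈ -2.8985e+13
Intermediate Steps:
o(m) = 1/(2*m)
(o(2170) - 3858632)*(4758871 + 2752801) = ((½)/2170 - 3858632)*(4758871 + 2752801) = ((½)*(1/2170) - 3858632)*7511672 = (1/4340 - 3858632)*7511672 = -16746462879/4340*7511672 = -144923889754866/5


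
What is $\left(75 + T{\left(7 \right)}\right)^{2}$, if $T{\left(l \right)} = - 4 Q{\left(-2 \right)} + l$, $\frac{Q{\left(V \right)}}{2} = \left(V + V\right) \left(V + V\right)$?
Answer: $2116$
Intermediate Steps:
$Q{\left(V \right)} = 8 V^{2}$ ($Q{\left(V \right)} = 2 \left(V + V\right) \left(V + V\right) = 2 \cdot 2 V 2 V = 2 \cdot 4 V^{2} = 8 V^{2}$)
$T{\left(l \right)} = -128 + l$ ($T{\left(l \right)} = - 4 \cdot 8 \left(-2\right)^{2} + l = - 4 \cdot 8 \cdot 4 + l = \left(-4\right) 32 + l = -128 + l$)
$\left(75 + T{\left(7 \right)}\right)^{2} = \left(75 + \left(-128 + 7\right)\right)^{2} = \left(75 - 121\right)^{2} = \left(-46\right)^{2} = 2116$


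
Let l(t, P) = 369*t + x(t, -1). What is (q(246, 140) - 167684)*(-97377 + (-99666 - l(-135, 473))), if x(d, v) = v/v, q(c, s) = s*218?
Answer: 20194518556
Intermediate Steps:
q(c, s) = 218*s
x(d, v) = 1
l(t, P) = 1 + 369*t (l(t, P) = 369*t + 1 = 1 + 369*t)
(q(246, 140) - 167684)*(-97377 + (-99666 - l(-135, 473))) = (218*140 - 167684)*(-97377 + (-99666 - (1 + 369*(-135)))) = (30520 - 167684)*(-97377 + (-99666 - (1 - 49815))) = -137164*(-97377 + (-99666 - 1*(-49814))) = -137164*(-97377 + (-99666 + 49814)) = -137164*(-97377 - 49852) = -137164*(-147229) = 20194518556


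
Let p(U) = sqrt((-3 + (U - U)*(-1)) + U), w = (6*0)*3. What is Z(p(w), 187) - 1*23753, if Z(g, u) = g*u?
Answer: -23753 + 187*I*sqrt(3) ≈ -23753.0 + 323.89*I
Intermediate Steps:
w = 0 (w = 0*3 = 0)
p(U) = sqrt(-3 + U) (p(U) = sqrt((-3 + 0*(-1)) + U) = sqrt((-3 + 0) + U) = sqrt(-3 + U))
Z(p(w), 187) - 1*23753 = sqrt(-3 + 0)*187 - 1*23753 = sqrt(-3)*187 - 23753 = (I*sqrt(3))*187 - 23753 = 187*I*sqrt(3) - 23753 = -23753 + 187*I*sqrt(3)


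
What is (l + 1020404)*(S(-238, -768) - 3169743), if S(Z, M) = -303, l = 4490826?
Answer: -17470852616580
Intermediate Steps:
(l + 1020404)*(S(-238, -768) - 3169743) = (4490826 + 1020404)*(-303 - 3169743) = 5511230*(-3170046) = -17470852616580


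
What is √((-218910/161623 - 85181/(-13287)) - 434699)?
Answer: I*√188959763844111509634/20849367 ≈ 659.31*I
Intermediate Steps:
√((-218910/161623 - 85181/(-13287)) - 434699) = √((-218910*1/161623 - 85181*(-1/13287)) - 434699) = √((-218910/161623 + 827/129) - 434699) = √(105422831/20849367 - 434699) = √(-9063093562702/20849367) = I*√188959763844111509634/20849367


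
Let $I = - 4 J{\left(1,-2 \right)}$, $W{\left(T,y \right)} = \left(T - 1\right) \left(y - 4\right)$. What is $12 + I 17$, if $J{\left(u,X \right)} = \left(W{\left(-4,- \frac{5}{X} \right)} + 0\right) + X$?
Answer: $-362$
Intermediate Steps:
$W{\left(T,y \right)} = \left(-1 + T\right) \left(-4 + y\right)$
$J{\left(u,X \right)} = 20 + X + \frac{25}{X}$ ($J{\left(u,X \right)} = \left(\left(4 - - \frac{5}{X} - -16 - 4 \left(- \frac{5}{X}\right)\right) + 0\right) + X = \left(\left(4 + \frac{5}{X} + 16 + \frac{20}{X}\right) + 0\right) + X = \left(\left(20 + \frac{25}{X}\right) + 0\right) + X = \left(20 + \frac{25}{X}\right) + X = 20 + X + \frac{25}{X}$)
$I = -22$ ($I = - 4 \left(20 - 2 + \frac{25}{-2}\right) = - 4 \left(20 - 2 + 25 \left(- \frac{1}{2}\right)\right) = - 4 \left(20 - 2 - \frac{25}{2}\right) = \left(-4\right) \frac{11}{2} = -22$)
$12 + I 17 = 12 - 374 = -362$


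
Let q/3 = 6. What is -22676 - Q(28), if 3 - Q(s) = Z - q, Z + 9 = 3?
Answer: -22703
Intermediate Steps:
Z = -6 (Z = -9 + 3 = -6)
q = 18 (q = 3*6 = 18)
Q(s) = 27 (Q(s) = 3 - (-6 - 1*18) = 3 - (-6 - 18) = 3 - 1*(-24) = 3 + 24 = 27)
-22676 - Q(28) = -22676 - 1*27 = -22676 - 27 = -22703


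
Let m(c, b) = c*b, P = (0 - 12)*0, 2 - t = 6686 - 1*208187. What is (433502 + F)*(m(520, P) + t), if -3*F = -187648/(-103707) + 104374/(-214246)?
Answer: 126577465955127704731/1449052821 ≈ 8.7352e+10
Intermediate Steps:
t = 201503 (t = 2 - (6686 - 1*208187) = 2 - (6686 - 208187) = 2 - 1*(-201501) = 2 + 201501 = 201503)
F = -14689259495/33328214883 (F = -(-187648/(-103707) + 104374/(-214246))/3 = -(-187648*(-1/103707) + 104374*(-1/214246))/3 = -(187648/103707 - 52187/107123)/3 = -⅓*14689259495/11109404961 = -14689259495/33328214883 ≈ -0.44075)
P = 0 (P = -12*0 = 0)
m(c, b) = b*c
(433502 + F)*(m(520, P) + t) = (433502 - 14689259495/33328214883)*(0*520 + 201503) = 14447833118950771*(0 + 201503)/33328214883 = (14447833118950771/33328214883)*201503 = 126577465955127704731/1449052821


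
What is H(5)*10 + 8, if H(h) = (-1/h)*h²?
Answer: -42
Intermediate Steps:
H(h) = -h
H(5)*10 + 8 = -1*5*10 + 8 = -5*10 + 8 = -50 + 8 = -42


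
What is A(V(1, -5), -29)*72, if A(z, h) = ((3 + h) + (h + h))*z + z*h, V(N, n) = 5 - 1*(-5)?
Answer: -81360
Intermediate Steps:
V(N, n) = 10 (V(N, n) = 5 + 5 = 10)
A(z, h) = h*z + z*(3 + 3*h) (A(z, h) = ((3 + h) + 2*h)*z + h*z = (3 + 3*h)*z + h*z = z*(3 + 3*h) + h*z = h*z + z*(3 + 3*h))
A(V(1, -5), -29)*72 = (10*(3 + 4*(-29)))*72 = (10*(3 - 116))*72 = (10*(-113))*72 = -1130*72 = -81360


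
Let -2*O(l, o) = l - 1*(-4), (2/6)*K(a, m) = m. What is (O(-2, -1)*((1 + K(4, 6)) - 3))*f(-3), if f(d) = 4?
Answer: -64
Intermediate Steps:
K(a, m) = 3*m
O(l, o) = -2 - l/2 (O(l, o) = -(l - 1*(-4))/2 = -(l + 4)/2 = -(4 + l)/2 = -2 - l/2)
(O(-2, -1)*((1 + K(4, 6)) - 3))*f(-3) = ((-2 - ½*(-2))*((1 + 3*6) - 3))*4 = ((-2 + 1)*((1 + 18) - 3))*4 = -(19 - 3)*4 = -1*16*4 = -16*4 = -64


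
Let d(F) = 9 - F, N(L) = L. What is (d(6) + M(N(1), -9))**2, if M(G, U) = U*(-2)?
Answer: 441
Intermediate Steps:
M(G, U) = -2*U
(d(6) + M(N(1), -9))**2 = ((9 - 1*6) - 2*(-9))**2 = ((9 - 6) + 18)**2 = (3 + 18)**2 = 21**2 = 441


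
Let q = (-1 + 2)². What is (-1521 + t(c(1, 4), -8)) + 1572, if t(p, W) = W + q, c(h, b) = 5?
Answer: 44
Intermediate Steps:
q = 1 (q = 1² = 1)
t(p, W) = 1 + W (t(p, W) = W + 1 = 1 + W)
(-1521 + t(c(1, 4), -8)) + 1572 = (-1521 + (1 - 8)) + 1572 = (-1521 - 7) + 1572 = -1528 + 1572 = 44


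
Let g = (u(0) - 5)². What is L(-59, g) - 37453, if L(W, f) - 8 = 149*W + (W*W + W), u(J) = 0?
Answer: -42814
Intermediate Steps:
g = 25 (g = (0 - 5)² = (-5)² = 25)
L(W, f) = 8 + W² + 150*W (L(W, f) = 8 + (149*W + (W*W + W)) = 8 + (149*W + (W² + W)) = 8 + (149*W + (W + W²)) = 8 + (W² + 150*W) = 8 + W² + 150*W)
L(-59, g) - 37453 = (8 + (-59)² + 150*(-59)) - 37453 = (8 + 3481 - 8850) - 37453 = -5361 - 37453 = -42814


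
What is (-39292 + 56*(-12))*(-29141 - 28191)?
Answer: 2291216048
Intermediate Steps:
(-39292 + 56*(-12))*(-29141 - 28191) = (-39292 - 672)*(-57332) = -39964*(-57332) = 2291216048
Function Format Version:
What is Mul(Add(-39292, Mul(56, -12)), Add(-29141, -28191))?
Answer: 2291216048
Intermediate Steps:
Mul(Add(-39292, Mul(56, -12)), Add(-29141, -28191)) = Mul(Add(-39292, -672), -57332) = Mul(-39964, -57332) = 2291216048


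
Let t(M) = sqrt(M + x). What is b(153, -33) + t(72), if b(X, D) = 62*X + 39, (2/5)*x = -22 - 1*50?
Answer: 9525 + 6*I*sqrt(3) ≈ 9525.0 + 10.392*I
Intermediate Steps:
x = -180 (x = 5*(-22 - 1*50)/2 = 5*(-22 - 50)/2 = (5/2)*(-72) = -180)
b(X, D) = 39 + 62*X
t(M) = sqrt(-180 + M) (t(M) = sqrt(M - 180) = sqrt(-180 + M))
b(153, -33) + t(72) = (39 + 62*153) + sqrt(-180 + 72) = (39 + 9486) + sqrt(-108) = 9525 + 6*I*sqrt(3)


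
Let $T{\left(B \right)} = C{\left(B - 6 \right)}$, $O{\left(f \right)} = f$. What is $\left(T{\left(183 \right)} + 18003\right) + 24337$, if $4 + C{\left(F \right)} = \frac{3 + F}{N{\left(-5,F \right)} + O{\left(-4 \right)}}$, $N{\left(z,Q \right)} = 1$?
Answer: $42276$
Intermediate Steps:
$C{\left(F \right)} = -5 - \frac{F}{3}$ ($C{\left(F \right)} = -4 + \frac{3 + F}{1 - 4} = -4 + \frac{3 + F}{-3} = -4 + \left(3 + F\right) \left(- \frac{1}{3}\right) = -4 - \left(1 + \frac{F}{3}\right) = -5 - \frac{F}{3}$)
$T{\left(B \right)} = -3 - \frac{B}{3}$ ($T{\left(B \right)} = -5 - \frac{B - 6}{3} = -5 - \frac{-6 + B}{3} = -5 - \left(-2 + \frac{B}{3}\right) = -3 - \frac{B}{3}$)
$\left(T{\left(183 \right)} + 18003\right) + 24337 = \left(\left(-3 - 61\right) + 18003\right) + 24337 = \left(-64 + 18003\right) + 24337 = 17939 + 24337 = 42276$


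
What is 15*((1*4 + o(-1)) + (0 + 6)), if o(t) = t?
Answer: 135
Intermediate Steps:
15*((1*4 + o(-1)) + (0 + 6)) = 15*((1*4 - 1) + (0 + 6)) = 15*((4 - 1) + 6) = 15*(3 + 6) = 15*9 = 135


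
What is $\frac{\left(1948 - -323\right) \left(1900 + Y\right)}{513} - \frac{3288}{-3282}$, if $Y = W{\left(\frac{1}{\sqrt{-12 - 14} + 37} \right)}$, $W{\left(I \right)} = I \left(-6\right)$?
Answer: $\frac{365851728874}{43494705} + \frac{1514 i \sqrt{26}}{79515} \approx 8411.4 + 0.097088 i$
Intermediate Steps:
$W{\left(I \right)} = - 6 I$
$Y = - \frac{6}{37 + i \sqrt{26}}$ ($Y = - \frac{6}{\sqrt{-12 - 14} + 37} = - \frac{6}{\sqrt{-26} + 37} = - \frac{6}{i \sqrt{26} + 37} = - \frac{6}{37 + i \sqrt{26}} \approx -0.15914 + 0.021931 i$)
$\frac{\left(1948 - -323\right) \left(1900 + Y\right)}{513} - \frac{3288}{-3282} = \frac{\left(1948 - -323\right) \left(1900 - \left(\frac{74}{465} - \frac{2 i \sqrt{26}}{465}\right)\right)}{513} - \frac{3288}{-3282} = \left(1948 + 323\right) \left(\frac{883426}{465} + \frac{2 i \sqrt{26}}{465}\right) \frac{1}{513} - - \frac{548}{547} = 2271 \left(\frac{883426}{465} + \frac{2 i \sqrt{26}}{465}\right) \frac{1}{513} + \frac{548}{547} = \left(\frac{668753482}{155} + \frac{1514 i \sqrt{26}}{155}\right) \frac{1}{513} + \frac{548}{547} = \left(\frac{668753482}{79515} + \frac{1514 i \sqrt{26}}{79515}\right) + \frac{548}{547} = \frac{365851728874}{43494705} + \frac{1514 i \sqrt{26}}{79515}$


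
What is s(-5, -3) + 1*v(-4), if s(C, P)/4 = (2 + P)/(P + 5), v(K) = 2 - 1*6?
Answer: -6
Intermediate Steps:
v(K) = -4 (v(K) = 2 - 6 = -4)
s(C, P) = 4*(2 + P)/(5 + P) (s(C, P) = 4*((2 + P)/(P + 5)) = 4*((2 + P)/(5 + P)) = 4*(2 + P)/(5 + P))
s(-5, -3) + 1*v(-4) = 4*(2 - 3)/(5 - 3) + 1*(-4) = 4*(-1)/2 - 4 = 4*(½)*(-1) - 4 = -2 - 4 = -6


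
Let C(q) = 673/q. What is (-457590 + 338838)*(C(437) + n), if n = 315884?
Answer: -16392761327712/437 ≈ -3.7512e+10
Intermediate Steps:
(-457590 + 338838)*(C(437) + n) = (-457590 + 338838)*(673/437 + 315884) = -118752*(673*(1/437) + 315884) = -118752*(673/437 + 315884) = -118752*138041981/437 = -16392761327712/437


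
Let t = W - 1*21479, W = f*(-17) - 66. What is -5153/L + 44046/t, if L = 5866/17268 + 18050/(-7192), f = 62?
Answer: 200702130936002/84589038801 ≈ 2372.7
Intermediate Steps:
W = -1120 (W = 62*(-17) - 66 = -1054 - 66 = -1120)
L = -33687391/15523932 (L = 5866*(1/17268) + 18050*(-1/7192) = 2933/8634 - 9025/3596 = -33687391/15523932 ≈ -2.1700)
t = -22599 (t = -1120 - 1*21479 = -1120 - 21479 = -22599)
-5153/L + 44046/t = -5153/(-33687391/15523932) + 44046/(-22599) = -5153*(-15523932/33687391) + 44046*(-1/22599) = 79994821596/33687391 - 4894/2511 = 200702130936002/84589038801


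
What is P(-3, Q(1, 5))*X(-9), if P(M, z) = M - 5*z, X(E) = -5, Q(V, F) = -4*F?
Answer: -485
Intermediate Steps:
P(-3, Q(1, 5))*X(-9) = (-3 - (-20)*5)*(-5) = (-3 - 5*(-20))*(-5) = (-3 + 100)*(-5) = 97*(-5) = -485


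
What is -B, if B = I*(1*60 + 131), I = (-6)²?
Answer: -6876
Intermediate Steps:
I = 36
B = 6876 (B = 36*(1*60 + 131) = 36*(60 + 131) = 36*191 = 6876)
-B = -1*6876 = -6876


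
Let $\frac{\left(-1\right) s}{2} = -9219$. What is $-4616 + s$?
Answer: $13822$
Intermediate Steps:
$s = 18438$ ($s = \left(-2\right) \left(-9219\right) = 18438$)
$-4616 + s = -4616 + 18438 = 13822$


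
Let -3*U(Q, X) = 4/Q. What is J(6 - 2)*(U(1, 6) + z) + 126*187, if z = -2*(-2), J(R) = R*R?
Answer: 70814/3 ≈ 23605.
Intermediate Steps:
J(R) = R**2
z = 4
U(Q, X) = -4/(3*Q)
J(6 - 2)*(U(1, 6) + z) + 126*187 = (6 - 2)**2*(-4/3/1 + 4) + 126*187 = 4**2*(-4/3*1 + 4) + 23562 = 16*(-4/3 + 4) + 23562 = 16*(8/3) + 23562 = 128/3 + 23562 = 70814/3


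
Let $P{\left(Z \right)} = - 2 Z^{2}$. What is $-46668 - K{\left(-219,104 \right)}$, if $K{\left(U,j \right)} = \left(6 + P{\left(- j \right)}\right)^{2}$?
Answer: $-467730544$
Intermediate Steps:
$K{\left(U,j \right)} = \left(6 - 2 j^{2}\right)^{2}$ ($K{\left(U,j \right)} = \left(6 - 2 \left(- j\right)^{2}\right)^{2} = \left(6 - 2 j^{2}\right)^{2}$)
$-46668 - K{\left(-219,104 \right)} = -46668 - 4 \left(-3 + 104^{2}\right)^{2} = -46668 - 4 \left(-3 + 10816\right)^{2} = -46668 - 4 \cdot 10813^{2} = -46668 - 4 \cdot 116920969 = -46668 - 467683876 = -467730544$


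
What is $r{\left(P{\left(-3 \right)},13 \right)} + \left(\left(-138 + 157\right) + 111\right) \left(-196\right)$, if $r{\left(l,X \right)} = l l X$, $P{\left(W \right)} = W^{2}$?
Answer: $-24427$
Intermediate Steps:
$r{\left(l,X \right)} = X l^{2}$ ($r{\left(l,X \right)} = l^{2} X = X l^{2}$)
$r{\left(P{\left(-3 \right)},13 \right)} + \left(\left(-138 + 157\right) + 111\right) \left(-196\right) = 13 \left(\left(-3\right)^{2}\right)^{2} + \left(\left(-138 + 157\right) + 111\right) \left(-196\right) = 13 \cdot 9^{2} + \left(19 + 111\right) \left(-196\right) = 13 \cdot 81 + 130 \left(-196\right) = 1053 - 25480 = -24427$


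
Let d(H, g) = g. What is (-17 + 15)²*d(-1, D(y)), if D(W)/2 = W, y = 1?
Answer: 8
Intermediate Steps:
D(W) = 2*W
(-17 + 15)²*d(-1, D(y)) = (-17 + 15)²*(2*1) = (-2)²*2 = 4*2 = 8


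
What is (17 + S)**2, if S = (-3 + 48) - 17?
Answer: 2025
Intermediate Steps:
S = 28 (S = 45 - 17 = 28)
(17 + S)**2 = (17 + 28)**2 = 45**2 = 2025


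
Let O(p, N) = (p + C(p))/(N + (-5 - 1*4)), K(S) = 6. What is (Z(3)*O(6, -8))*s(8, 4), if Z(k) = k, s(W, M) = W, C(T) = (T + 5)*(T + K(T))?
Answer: -3312/17 ≈ -194.82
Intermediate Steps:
C(T) = (5 + T)*(6 + T) (C(T) = (T + 5)*(T + 6) = (5 + T)*(6 + T))
O(p, N) = (30 + p² + 12*p)/(-9 + N) (O(p, N) = (p + (30 + p² + 11*p))/(N + (-5 - 1*4)) = (30 + p² + 12*p)/(N + (-5 - 4)) = (30 + p² + 12*p)/(N - 9) = (30 + p² + 12*p)/(-9 + N))
(Z(3)*O(6, -8))*s(8, 4) = (3*((30 + 6² + 12*6)/(-9 - 8)))*8 = (3*((30 + 36 + 72)/(-17)))*8 = (3*(-1/17*138))*8 = (3*(-138/17))*8 = -414/17*8 = -3312/17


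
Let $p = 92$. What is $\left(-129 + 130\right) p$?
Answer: $92$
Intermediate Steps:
$\left(-129 + 130\right) p = \left(-129 + 130\right) 92 = 1 \cdot 92 = 92$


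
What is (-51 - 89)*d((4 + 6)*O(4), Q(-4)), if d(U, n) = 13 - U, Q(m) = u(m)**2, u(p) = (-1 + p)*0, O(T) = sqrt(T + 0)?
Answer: 980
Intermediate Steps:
O(T) = sqrt(T)
u(p) = 0
Q(m) = 0 (Q(m) = 0**2 = 0)
(-51 - 89)*d((4 + 6)*O(4), Q(-4)) = (-51 - 89)*(13 - (4 + 6)*sqrt(4)) = -140*(13 - 10*2) = -140*(13 - 1*20) = -140*(13 - 20) = -140*(-7) = 980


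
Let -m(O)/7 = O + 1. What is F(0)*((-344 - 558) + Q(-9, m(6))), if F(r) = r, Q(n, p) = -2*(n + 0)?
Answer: 0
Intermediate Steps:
m(O) = -7 - 7*O (m(O) = -7*(O + 1) = -7*(1 + O) = -7 - 7*O)
Q(n, p) = -2*n
F(0)*((-344 - 558) + Q(-9, m(6))) = 0*((-344 - 558) - 2*(-9)) = 0*(-902 + 18) = 0*(-884) = 0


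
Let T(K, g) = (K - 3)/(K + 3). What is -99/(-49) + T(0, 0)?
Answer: 50/49 ≈ 1.0204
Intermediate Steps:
T(K, g) = (-3 + K)/(3 + K)
-99/(-49) + T(0, 0) = -99/(-49) + (-3 + 0)/(3 + 0) = -99*(-1/49) - 3/3 = 99/49 + (1/3)*(-3) = 99/49 - 1 = 50/49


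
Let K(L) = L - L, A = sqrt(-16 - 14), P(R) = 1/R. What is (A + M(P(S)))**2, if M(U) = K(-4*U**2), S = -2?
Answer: -30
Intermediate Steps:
A = I*sqrt(30) (A = sqrt(-30) = I*sqrt(30) ≈ 5.4772*I)
K(L) = 0
M(U) = 0
(A + M(P(S)))**2 = (I*sqrt(30) + 0)**2 = (I*sqrt(30))**2 = -30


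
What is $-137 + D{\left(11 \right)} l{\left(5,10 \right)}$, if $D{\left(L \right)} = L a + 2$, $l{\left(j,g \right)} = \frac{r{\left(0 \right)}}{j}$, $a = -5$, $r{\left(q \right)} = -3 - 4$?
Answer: $- \frac{314}{5} \approx -62.8$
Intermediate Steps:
$r{\left(q \right)} = -7$
$l{\left(j,g \right)} = - \frac{7}{j}$
$D{\left(L \right)} = 2 - 5 L$ ($D{\left(L \right)} = L \left(-5\right) + 2 = - 5 L + 2 = 2 - 5 L$)
$-137 + D{\left(11 \right)} l{\left(5,10 \right)} = -137 + \left(2 - 55\right) \left(- \frac{7}{5}\right) = -137 + \left(2 - 55\right) \left(\left(-7\right) \frac{1}{5}\right) = -137 - - \frac{371}{5} = -137 + \frac{371}{5} = - \frac{314}{5}$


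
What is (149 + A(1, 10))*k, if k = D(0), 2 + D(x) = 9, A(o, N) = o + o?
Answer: 1057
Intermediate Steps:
A(o, N) = 2*o
D(x) = 7 (D(x) = -2 + 9 = 7)
k = 7
(149 + A(1, 10))*k = (149 + 2*1)*7 = (149 + 2)*7 = 151*7 = 1057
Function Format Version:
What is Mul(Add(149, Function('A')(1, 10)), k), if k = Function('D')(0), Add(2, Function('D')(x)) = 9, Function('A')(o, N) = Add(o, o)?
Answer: 1057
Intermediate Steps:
Function('A')(o, N) = Mul(2, o)
Function('D')(x) = 7 (Function('D')(x) = Add(-2, 9) = 7)
k = 7
Mul(Add(149, Function('A')(1, 10)), k) = Mul(Add(149, Mul(2, 1)), 7) = Mul(Add(149, 2), 7) = Mul(151, 7) = 1057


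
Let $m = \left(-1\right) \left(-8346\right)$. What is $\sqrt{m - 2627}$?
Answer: $\sqrt{5719} \approx 75.624$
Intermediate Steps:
$m = 8346$
$\sqrt{m - 2627} = \sqrt{8346 - 2627} = \sqrt{5719}$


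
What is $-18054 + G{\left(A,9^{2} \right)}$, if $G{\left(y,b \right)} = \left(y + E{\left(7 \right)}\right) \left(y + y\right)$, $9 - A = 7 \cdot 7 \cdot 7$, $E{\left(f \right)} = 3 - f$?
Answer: $207730$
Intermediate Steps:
$A = -334$ ($A = 9 - 7 \cdot 7 \cdot 7 = 9 - 49 \cdot 7 = 9 - 343 = -334$)
$G{\left(y,b \right)} = 2 y \left(-4 + y\right)$ ($G{\left(y,b \right)} = \left(y + \left(3 - 7\right)\right) \left(y + y\right) = \left(y + \left(3 - 7\right)\right) 2 y = \left(y - 4\right) 2 y = \left(-4 + y\right) 2 y = 2 y \left(-4 + y\right)$)
$-18054 + G{\left(A,9^{2} \right)} = -18054 + 2 \left(-334\right) \left(-4 - 334\right) = -18054 + 2 \left(-334\right) \left(-338\right) = -18054 + 225784 = 207730$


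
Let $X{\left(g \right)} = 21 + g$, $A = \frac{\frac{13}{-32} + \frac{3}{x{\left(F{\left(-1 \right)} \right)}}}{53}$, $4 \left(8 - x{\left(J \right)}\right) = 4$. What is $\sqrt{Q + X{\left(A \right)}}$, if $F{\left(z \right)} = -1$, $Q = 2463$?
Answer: $\frac{\sqrt{21881619326}}{2968} \approx 49.84$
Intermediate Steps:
$x{\left(J \right)} = 7$ ($x{\left(J \right)} = 8 - 1 = 7$)
$A = \frac{5}{11872}$ ($A = \frac{\frac{13}{-32} + \frac{3}{7}}{53} = \left(13 \left(- \frac{1}{32}\right) + 3 \cdot \frac{1}{7}\right) \frac{1}{53} = \left(- \frac{13}{32} + \frac{3}{7}\right) \frac{1}{53} = \frac{5}{224} \cdot \frac{1}{53} = \frac{5}{11872} \approx 0.00042116$)
$\sqrt{Q + X{\left(A \right)}} = \sqrt{2463 + \left(21 + \frac{5}{11872}\right)} = \sqrt{2463 + \frac{249317}{11872}} = \sqrt{\frac{29490053}{11872}} = \frac{\sqrt{21881619326}}{2968}$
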